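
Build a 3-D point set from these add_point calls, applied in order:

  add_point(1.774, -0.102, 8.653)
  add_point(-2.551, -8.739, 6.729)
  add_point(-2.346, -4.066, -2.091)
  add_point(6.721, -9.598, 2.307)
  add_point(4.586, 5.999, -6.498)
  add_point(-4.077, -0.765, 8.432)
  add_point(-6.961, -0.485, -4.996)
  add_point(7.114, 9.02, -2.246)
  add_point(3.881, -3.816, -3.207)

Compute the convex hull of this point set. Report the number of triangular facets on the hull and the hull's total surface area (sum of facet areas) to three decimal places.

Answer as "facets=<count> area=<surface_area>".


facets=14 area=660.559

Hull vertices (9/9): indices [0, 1, 2, 3, 4, 5, 6, 7, 8].

Triangle areas on the boundary:
  f1: (p0, p3, p7) → 94.3805
  f2: (p1, p0, p3) → 49.3041
  f3: (p4, p7, p6) → 32.2905
  f4: (p4, p3, p7) → 52.2313
  f5: (p5, p7, p6) → 112.0893
  f6: (p5, p0, p7) → 41.1923
  f7: (p5, p1, p6) → 56.3960
  f8: (p5, p1, p0) → 24.3861
  f9: (p2, p1, p6) → 25.1361
  f10: (p2, p1, p3) → 48.0377
  f11: (p8, p4, p6) → 57.5273
  f12: (p8, p4, p3) → 24.6343
  f13: (p8, p2, p6) → 16.5892
  f14: (p8, p2, p3) → 26.3645
Σ area = 660.559

Euler characteristic 9−21+14 = 2 ✓


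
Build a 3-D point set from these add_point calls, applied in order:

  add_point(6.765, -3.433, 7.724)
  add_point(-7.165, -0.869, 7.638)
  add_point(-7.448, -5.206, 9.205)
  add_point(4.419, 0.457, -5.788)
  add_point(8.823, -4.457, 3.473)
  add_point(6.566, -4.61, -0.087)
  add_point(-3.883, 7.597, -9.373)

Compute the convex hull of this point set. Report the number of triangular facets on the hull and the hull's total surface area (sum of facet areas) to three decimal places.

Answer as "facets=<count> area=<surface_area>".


Points on the hull: [0, 1, 2, 3, 4, 5, 6] (7 of 7).

Area of each hull facet:
  f1: (p0, p4, p2) → 30.4336
  f2: (p1, p6, p2) → 30.8292
  f3: (p1, p0, p2) → 32.5151
  f4: (p1, p0, p6) → 136.0958
  f5: (p5, p4, p2) → 35.4775
  f6: (p3, p5, p4) → 11.4380
  f7: (p3, p0, p4) → 24.3991
  f8: (p3, p0, p6) → 66.7463
  f9: (p3, p6, p2) → 114.8651
  f10: (p3, p5, p2) → 65.3888
Σ area = 548.188

Euler characteristic 7−15+10 = 2 ✓

facets=10 area=548.188


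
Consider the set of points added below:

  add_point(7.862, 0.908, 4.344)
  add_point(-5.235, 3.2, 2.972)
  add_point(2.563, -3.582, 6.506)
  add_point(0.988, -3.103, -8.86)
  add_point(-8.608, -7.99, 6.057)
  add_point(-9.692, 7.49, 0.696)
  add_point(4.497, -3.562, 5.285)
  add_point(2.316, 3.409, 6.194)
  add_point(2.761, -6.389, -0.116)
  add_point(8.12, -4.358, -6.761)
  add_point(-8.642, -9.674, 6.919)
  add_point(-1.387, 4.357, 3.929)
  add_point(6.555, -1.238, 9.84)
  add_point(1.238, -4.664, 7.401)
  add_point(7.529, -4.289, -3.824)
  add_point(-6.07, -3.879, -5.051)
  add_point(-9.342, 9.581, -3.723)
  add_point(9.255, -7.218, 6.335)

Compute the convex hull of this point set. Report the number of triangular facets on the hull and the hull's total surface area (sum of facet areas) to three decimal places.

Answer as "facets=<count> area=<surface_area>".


facets=16 area=995.455

Hull vertices (10/18): indices [0, 3, 5, 7, 9, 10, 12, 15, 16, 17].

Triangle areas on the boundary:
  f1: (p12, p10, p5) → 151.3639
  f2: (p12, p10, p17) → 64.8142
  f3: (p15, p3, p10) → 42.5890
  f4: (p0, p12, p17) → 21.9183
  f5: (p7, p12, p5) → 22.4470
  f6: (p7, p0, p12) → 18.2449
  f7: (p9, p0, p17) → 51.0593
  f8: (p9, p10, p17) → 121.5398
  f9: (p9, p3, p10) → 72.6870
  f10: (p16, p7, p5) → 30.7026
  f11: (p16, p7, p0) → 42.4269
  f12: (p16, p9, p0) → 126.8572
  f13: (p16, p9, p3) → 51.2368
  f14: (p16, p15, p3) → 55.3597
  f15: (p16, p10, p5) → 31.8672
  f16: (p16, p15, p10) → 90.3416
Σ area = 995.455

Euler: V−E+F = 10−24+16 = 2.


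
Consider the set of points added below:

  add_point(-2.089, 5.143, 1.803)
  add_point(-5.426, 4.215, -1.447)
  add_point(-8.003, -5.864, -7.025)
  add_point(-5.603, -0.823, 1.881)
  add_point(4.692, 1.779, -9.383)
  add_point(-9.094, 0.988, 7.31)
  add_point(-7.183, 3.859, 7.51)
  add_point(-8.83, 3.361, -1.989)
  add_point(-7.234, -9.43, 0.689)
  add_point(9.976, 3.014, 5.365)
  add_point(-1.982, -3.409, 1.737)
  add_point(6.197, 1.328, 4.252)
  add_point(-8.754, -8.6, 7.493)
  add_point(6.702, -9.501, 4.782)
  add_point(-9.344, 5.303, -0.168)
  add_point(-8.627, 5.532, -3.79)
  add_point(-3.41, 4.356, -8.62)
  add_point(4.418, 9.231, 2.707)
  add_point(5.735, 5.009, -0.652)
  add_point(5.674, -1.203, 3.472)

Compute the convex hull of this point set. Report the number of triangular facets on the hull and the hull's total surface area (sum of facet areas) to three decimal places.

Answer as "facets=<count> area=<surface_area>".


facets=20 area=1134.726

Extreme-point indices: [2, 4, 5, 6, 8, 9, 12, 13, 14, 15, 16, 17] — 12 of 20 on the boundary.

Area of each hull facet:
  f1: (p4, p13, p9) → 99.6235
  f2: (p2, p4, p13) → 128.3307
  f3: (p17, p4, p9) → 61.6654
  f4: (p12, p13, p9) → 100.0018
  f5: (p12, p2, p14) → 90.9246
  f6: (p12, p5, p14) → 35.4797
  f7: (p16, p17, p4) → 58.6582
  f8: (p16, p2, p4) → 47.9243
  f9: (p6, p12, p9) → 108.3972
  f10: (p6, p12, p5) → 9.7274
  f11: (p6, p17, p9) → 59.0607
  f12: (p6, p5, p14) → 13.9810
  f13: (p6, p17, p14) → 54.4798
  f14: (p8, p2, p13) → 58.2055
  f15: (p8, p12, p13) → 50.8818
  f16: (p8, p12, p2) → 17.6834
  f17: (p15, p17, p14) → 27.0003
  f18: (p15, p16, p17) → 51.7069
  f19: (p15, p2, p14) → 21.4159
  f20: (p15, p16, p2) → 39.5774
Σ area = 1134.726

Check V−E+F: 12 − 30 + 20 = 2.


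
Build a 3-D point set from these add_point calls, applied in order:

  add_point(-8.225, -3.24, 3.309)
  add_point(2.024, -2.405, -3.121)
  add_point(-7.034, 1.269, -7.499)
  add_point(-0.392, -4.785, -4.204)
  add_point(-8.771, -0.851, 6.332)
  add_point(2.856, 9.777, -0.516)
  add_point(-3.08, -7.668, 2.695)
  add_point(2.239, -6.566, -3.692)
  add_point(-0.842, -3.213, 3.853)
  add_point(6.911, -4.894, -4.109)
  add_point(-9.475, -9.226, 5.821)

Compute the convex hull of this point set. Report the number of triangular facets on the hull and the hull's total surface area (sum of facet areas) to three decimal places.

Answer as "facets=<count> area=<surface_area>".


Hull vertices (8/11): indices [2, 4, 5, 6, 7, 8, 9, 10].

Per-facet area ½‖(b−a)×(c−a)‖:
  f1: (p2, p5, p9) → 101.8555
  f2: (p8, p5, p9) → 77.0119
  f3: (p7, p2, p10) → 94.0029
  f4: (p7, p2, p9) → 28.2571
  f5: (p6, p8, p10) → 16.4316
  f6: (p6, p8, p9) → 28.7618
  f7: (p6, p7, p10) → 12.5535
  f8: (p6, p7, p9) → 14.8445
  f9: (p4, p8, p10) → 35.5291
  f10: (p4, p8, p5) → 61.1171
  f11: (p4, p2, p10) → 59.0617
  f12: (p4, p2, p5) → 99.7062
Σ area = 629.133

Check V−E+F: 8 − 18 + 12 = 2.

facets=12 area=629.133


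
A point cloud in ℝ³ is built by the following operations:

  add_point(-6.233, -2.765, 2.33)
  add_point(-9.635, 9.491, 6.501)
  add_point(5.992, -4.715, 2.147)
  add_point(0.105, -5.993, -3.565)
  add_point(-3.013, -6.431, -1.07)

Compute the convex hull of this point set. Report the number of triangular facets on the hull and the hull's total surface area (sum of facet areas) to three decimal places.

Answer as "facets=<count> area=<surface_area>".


Points on the hull: [0, 1, 2, 3, 4] (5 of 5).

Per-facet area ½‖(b−a)×(c−a)‖:
  f1: (p3, p2, p1) → 86.0904
  f2: (p3, p4, p1) → 34.1459
  f3: (p3, p4, p2) → 16.5112
  f4: (p0, p2, p1) → 75.9550
  f5: (p0, p4, p1) → 18.8941
  f6: (p0, p4, p2) → 28.2829
Σ area = 259.880

Euler characteristic 5−9+6 = 2 ✓

facets=6 area=259.880


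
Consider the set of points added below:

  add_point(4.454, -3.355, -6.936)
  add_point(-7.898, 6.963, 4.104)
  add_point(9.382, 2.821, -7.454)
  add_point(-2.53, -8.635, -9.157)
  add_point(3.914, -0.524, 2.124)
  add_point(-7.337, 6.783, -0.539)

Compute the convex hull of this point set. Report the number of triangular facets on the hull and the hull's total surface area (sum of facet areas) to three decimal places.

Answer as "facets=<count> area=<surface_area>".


facets=8 area=485.929

6 of the 6 inputs are extreme points: [0, 1, 2, 3, 4, 5].

Per-facet area ½‖(b−a)×(c−a)‖:
  f1: (p0, p3, p2) → 13.9249
  f2: (p4, p2, p1) → 75.9530
  f3: (p4, p0, p2) → 37.2978
  f4: (p4, p3, p1) → 108.1077
  f5: (p4, p0, p3) → 39.9846
  f6: (p5, p2, p1) → 37.8596
  f7: (p5, p3, p1) → 36.3013
  f8: (p5, p3, p2) → 136.5005
Σ area = 485.929

Euler characteristic 6−12+8 = 2 ✓


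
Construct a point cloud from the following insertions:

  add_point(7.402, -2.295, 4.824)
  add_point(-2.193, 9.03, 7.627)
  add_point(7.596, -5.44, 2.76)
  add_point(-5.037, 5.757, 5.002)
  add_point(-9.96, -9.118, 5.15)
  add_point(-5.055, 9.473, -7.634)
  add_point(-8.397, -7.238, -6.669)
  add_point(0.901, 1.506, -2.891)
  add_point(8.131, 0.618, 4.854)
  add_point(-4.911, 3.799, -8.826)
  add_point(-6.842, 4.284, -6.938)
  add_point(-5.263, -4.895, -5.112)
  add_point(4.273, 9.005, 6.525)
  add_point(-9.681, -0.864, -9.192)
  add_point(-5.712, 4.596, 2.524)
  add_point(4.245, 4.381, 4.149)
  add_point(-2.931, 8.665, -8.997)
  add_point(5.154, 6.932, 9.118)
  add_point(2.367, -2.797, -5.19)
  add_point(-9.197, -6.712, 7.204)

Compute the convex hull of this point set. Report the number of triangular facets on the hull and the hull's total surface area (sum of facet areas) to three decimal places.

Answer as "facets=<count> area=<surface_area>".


facets=26 area=1094.857

15 of the 20 inputs are extreme points: [0, 1, 2, 3, 4, 5, 6, 8, 9, 12, 13, 16, 17, 18, 19].

Per-facet area ½‖(b−a)×(c−a)‖:
  f1: (p1, p19, p17) → 66.4050
  f2: (p16, p18, p8) → 78.2252
  f3: (p2, p18, p8) → 31.7139
  f4: (p2, p19, p4) → 28.1389
  f5: (p2, p6, p4) → 104.6181
  f6: (p2, p18, p6) → 50.6626
  f7: (p12, p1, p5) → 50.9368
  f8: (p12, p1, p17) → 11.1714
  f9: (p12, p16, p5) → 22.4694
  f10: (p12, p17, p8) → 13.8536
  f11: (p12, p16, p8) → 80.2863
  f12: (p3, p1, p5) → 31.6759
  f13: (p3, p1, p19) → 24.3288
  f14: (p13, p18, p6) → 40.5769
  f15: (p13, p6, p4) → 37.0871
  f16: (p13, p16, p5) → 15.1428
  f17: (p13, p19, p4) → 26.5163
  f18: (p13, p3, p5) → 74.7038
  f19: (p13, p3, p19) → 102.9777
  f20: (p0, p17, p8) → 9.1660
  f21: (p0, p2, p8) → 3.3717
  f22: (p0, p19, p17) → 90.3037
  f23: (p0, p2, p19) → 32.5323
  f24: (p9, p16, p18) → 25.9591
  f25: (p9, p13, p18) → 34.8850
  f26: (p9, p13, p16) → 7.1486
Σ area = 1094.857

Euler characteristic 15−39+26 = 2 ✓


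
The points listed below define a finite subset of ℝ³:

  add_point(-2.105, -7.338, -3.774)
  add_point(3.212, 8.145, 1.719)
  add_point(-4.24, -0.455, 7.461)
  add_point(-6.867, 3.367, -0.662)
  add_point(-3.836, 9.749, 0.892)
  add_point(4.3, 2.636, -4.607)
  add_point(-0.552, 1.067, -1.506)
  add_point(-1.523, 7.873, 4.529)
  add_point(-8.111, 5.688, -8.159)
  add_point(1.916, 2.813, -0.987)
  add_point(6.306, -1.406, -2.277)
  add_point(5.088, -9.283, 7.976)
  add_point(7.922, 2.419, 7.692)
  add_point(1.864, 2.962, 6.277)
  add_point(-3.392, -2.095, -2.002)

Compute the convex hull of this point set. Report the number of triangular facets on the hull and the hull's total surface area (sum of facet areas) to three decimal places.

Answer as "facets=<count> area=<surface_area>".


11 of the 15 inputs are extreme points: [0, 1, 2, 3, 4, 5, 7, 8, 10, 11, 12].

Per-facet area ½‖(b−a)×(c−a)‖:
  f1: (p10, p11, p12) → 60.7310
  f2: (p2, p11, p12) → 67.1419
  f3: (p0, p10, p11) → 64.2490
  f4: (p0, p2, p11) → 77.1765
  f5: (p5, p0, p8) → 75.3680
  f6: (p5, p0, p10) → 26.3478
  f7: (p5, p10, p12) → 26.8635
  f8: (p3, p4, p8) → 28.7395
  f9: (p3, p2, p4) → 33.7791
  f10: (p3, p0, p8) → 48.0196
  f11: (p3, p0, p2) → 54.9215
  f12: (p7, p2, p12) → 50.4026
  f13: (p7, p2, p4) → 19.2713
  f14: (p1, p5, p12) → 40.2639
  f15: (p1, p7, p12) → 26.1684
  f16: (p1, p7, p4) → 12.9566
  f17: (p1, p4, p8) → 36.0871
  f18: (p1, p5, p8) → 55.9662
Σ area = 804.454

Euler characteristic 11−27+18 = 2 ✓

facets=18 area=804.454


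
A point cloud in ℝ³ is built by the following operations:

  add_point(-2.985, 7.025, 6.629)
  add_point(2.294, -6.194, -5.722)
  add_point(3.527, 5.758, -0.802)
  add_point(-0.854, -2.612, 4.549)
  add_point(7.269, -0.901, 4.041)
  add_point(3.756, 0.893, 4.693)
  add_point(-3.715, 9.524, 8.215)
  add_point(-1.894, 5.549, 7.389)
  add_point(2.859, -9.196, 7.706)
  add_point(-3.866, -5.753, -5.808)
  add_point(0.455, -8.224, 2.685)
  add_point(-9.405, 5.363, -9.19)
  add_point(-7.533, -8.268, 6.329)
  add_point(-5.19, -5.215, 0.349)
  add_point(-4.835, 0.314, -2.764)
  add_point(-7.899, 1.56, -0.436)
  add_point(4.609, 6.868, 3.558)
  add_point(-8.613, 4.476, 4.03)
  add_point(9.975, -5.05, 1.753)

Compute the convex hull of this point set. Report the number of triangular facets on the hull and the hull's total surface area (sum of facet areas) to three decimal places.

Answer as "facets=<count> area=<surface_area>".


12 of the 19 inputs are extreme points: [1, 2, 4, 6, 8, 9, 10, 11, 12, 16, 17, 18].

Facet areas (half cross-product norm):
  f1: (p17, p6, p11) → 46.9224
  f2: (p1, p8, p18) → 54.2574
  f3: (p1, p9, p11) → 34.5503
  f4: (p1, p2, p11) → 95.1885
  f5: (p1, p2, p18) → 63.2359
  f6: (p16, p2, p18) → 29.5543
  f7: (p16, p6, p11) → 90.2304
  f8: (p16, p2, p11) → 24.9478
  f9: (p10, p1, p8) → 15.1286
  f10: (p10, p1, p9) → 26.8705
  f11: (p4, p8, p18) → 26.5926
  f12: (p4, p16, p18) → 11.6792
  f13: (p4, p6, p8) → 78.3812
  f14: (p4, p16, p6) → 35.3233
  f15: (p12, p17, p11) → 83.5759
  f16: (p12, p10, p8) → 24.8044
  f17: (p12, p10, p9) → 43.1815
  f18: (p12, p9, p11) → 79.5477
  f19: (p12, p6, p8) → 95.3985
  f20: (p12, p17, p6) → 47.0880
Σ area = 1006.458

Euler: V−E+F = 12−30+20 = 2.

facets=20 area=1006.458


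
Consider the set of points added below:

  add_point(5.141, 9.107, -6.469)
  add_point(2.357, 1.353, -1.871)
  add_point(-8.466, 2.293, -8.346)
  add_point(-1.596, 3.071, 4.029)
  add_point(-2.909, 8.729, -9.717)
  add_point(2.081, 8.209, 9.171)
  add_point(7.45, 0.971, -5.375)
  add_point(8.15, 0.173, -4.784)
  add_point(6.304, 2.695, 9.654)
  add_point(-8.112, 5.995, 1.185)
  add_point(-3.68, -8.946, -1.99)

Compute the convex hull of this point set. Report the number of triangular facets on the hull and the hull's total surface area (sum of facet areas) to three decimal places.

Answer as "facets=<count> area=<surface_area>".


Extreme-point indices: [0, 2, 4, 5, 6, 7, 8, 9, 10] — 9 of 11 on the boundary.

Triangle areas on the boundary:
  f1: (p8, p10, p7) → 110.5163
  f2: (p0, p8, p7) → 70.7091
  f3: (p6, p10, p2) → 97.4140
  f4: (p6, p10, p7) → 9.2253
  f5: (p6, p0, p7) → 2.7699
  f6: (p4, p6, p2) → 58.7811
  f7: (p4, p6, p0) → 35.8005
  f8: (p5, p8, p10) → 66.5262
  f9: (p5, p0, p8) → 55.5637
  f10: (p5, p4, p0) → 68.1314
  f11: (p9, p5, p10) → 104.2572
  f12: (p9, p10, p2) → 69.6785
  f13: (p9, p4, p2) → 43.5967
  f14: (p9, p5, p4) → 80.1410
Σ area = 873.111

Check V−E+F: 9 − 21 + 14 = 2.

facets=14 area=873.111


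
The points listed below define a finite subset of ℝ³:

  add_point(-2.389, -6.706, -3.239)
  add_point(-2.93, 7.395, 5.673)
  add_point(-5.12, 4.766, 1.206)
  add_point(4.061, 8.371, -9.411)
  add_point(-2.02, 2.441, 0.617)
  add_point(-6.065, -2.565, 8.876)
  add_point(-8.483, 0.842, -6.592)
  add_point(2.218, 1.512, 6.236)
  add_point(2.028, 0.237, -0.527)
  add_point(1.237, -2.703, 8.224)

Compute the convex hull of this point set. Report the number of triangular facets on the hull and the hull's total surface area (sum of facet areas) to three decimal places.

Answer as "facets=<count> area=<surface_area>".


Extreme-point indices: [0, 1, 2, 3, 5, 6, 7, 8, 9] — 9 of 10 on the boundary.

Facet areas (half cross-product norm):
  f1: (p0, p3, p6) → 76.2942
  f2: (p5, p0, p6) → 68.0497
  f3: (p9, p5, p0) → 45.5315
  f4: (p1, p3, p6) → 103.2522
  f5: (p1, p9, p5) → 38.2627
  f6: (p8, p0, p3) → 48.7116
  f7: (p8, p9, p3) → 23.1658
  f8: (p8, p9, p0) → 40.1394
  f9: (p2, p5, p6) → 47.8372
  f10: (p2, p1, p6) → 1.8111
  f11: (p2, p1, p5) → 29.2644
  f12: (p7, p9, p3) → 26.8079
  f13: (p7, p1, p3) → 64.3509
  f14: (p7, p1, p9) → 15.4746
Σ area = 628.953

Euler: V−E+F = 9−21+14 = 2.

facets=14 area=628.953


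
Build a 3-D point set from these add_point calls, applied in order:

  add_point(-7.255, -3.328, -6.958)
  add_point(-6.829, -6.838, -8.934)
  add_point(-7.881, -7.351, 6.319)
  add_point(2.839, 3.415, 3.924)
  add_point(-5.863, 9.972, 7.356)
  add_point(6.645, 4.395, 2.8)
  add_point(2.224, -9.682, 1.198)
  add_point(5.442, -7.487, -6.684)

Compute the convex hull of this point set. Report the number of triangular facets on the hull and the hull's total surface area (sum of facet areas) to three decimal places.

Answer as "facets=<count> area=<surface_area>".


Points on the hull: [0, 1, 2, 4, 5, 6, 7] (7 of 8).

Triangle areas on the boundary:
  f1: (p4, p5, p2) → 120.2009
  f2: (p0, p4, p2) → 117.8938
  f3: (p0, p1, p2) → 27.4350
  f4: (p0, p4, p5) → 127.5283
  f5: (p0, p7, p5) → 100.6724
  f6: (p0, p7, p1) → 25.2537
  f7: (p6, p5, p2) → 85.8086
  f8: (p6, p7, p5) → 63.1879
  f9: (p6, p1, p2) → 76.8782
  f10: (p6, p7, p1) → 53.9680
Σ area = 798.827

Check V−E+F: 7 − 15 + 10 = 2.

facets=10 area=798.827


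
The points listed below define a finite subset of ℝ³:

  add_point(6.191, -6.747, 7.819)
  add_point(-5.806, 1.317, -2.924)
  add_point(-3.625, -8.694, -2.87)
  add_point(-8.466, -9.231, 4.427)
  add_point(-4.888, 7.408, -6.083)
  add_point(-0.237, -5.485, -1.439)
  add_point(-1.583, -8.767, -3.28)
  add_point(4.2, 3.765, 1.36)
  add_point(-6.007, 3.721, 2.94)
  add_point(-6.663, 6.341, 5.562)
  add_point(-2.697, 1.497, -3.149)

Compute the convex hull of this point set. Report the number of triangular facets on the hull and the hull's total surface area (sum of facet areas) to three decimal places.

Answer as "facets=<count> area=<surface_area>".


8 of the 11 inputs are extreme points: [0, 1, 2, 3, 4, 6, 7, 9].

Facet areas (half cross-product norm):
  f1: (p1, p4, p3) → 6.6413
  f2: (p9, p0, p3) → 114.7599
  f3: (p9, p4, p3) → 92.8900
  f4: (p6, p0, p3) → 69.1290
  f5: (p7, p9, p0) → 73.7557
  f6: (p7, p9, p4) → 62.4919
  f7: (p7, p6, p0) → 79.0085
  f8: (p7, p6, p4) → 87.1119
  f9: (p2, p1, p3) → 44.8814
  f10: (p2, p6, p3) → 6.5093
  f11: (p2, p1, p4) → 19.5748
  f12: (p2, p6, p4) → 17.1165
Σ area = 673.870

Euler characteristic 8−18+12 = 2 ✓

facets=12 area=673.870


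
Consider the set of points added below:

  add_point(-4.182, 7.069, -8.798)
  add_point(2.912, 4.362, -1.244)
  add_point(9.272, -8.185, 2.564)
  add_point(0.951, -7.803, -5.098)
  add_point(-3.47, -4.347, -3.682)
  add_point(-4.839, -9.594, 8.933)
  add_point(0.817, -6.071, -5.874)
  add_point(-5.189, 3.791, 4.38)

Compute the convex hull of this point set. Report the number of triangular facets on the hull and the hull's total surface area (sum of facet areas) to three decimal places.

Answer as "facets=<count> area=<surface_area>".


facets=12 area=669.058

Extreme-point indices: [0, 1, 2, 3, 4, 5, 6, 7] — 8 of 8 on the boundary.

Area of each hull facet:
  f1: (p5, p2, p7) → 107.8129
  f2: (p0, p5, p7) → 81.1923
  f3: (p3, p5, p2) → 81.1185
  f4: (p1, p2, p7) → 71.0595
  f5: (p1, p0, p7) → 52.4727
  f6: (p1, p0, p2) → 56.4176
  f7: (p6, p0, p2) → 73.0960
  f8: (p6, p3, p2) → 10.0505
  f9: (p4, p0, p5) → 59.9148
  f10: (p4, p3, p5) → 39.6286
  f11: (p4, p6, p0) → 31.5192
  f12: (p4, p6, p3) → 4.7756
Σ area = 669.058

Euler characteristic 8−18+12 = 2 ✓


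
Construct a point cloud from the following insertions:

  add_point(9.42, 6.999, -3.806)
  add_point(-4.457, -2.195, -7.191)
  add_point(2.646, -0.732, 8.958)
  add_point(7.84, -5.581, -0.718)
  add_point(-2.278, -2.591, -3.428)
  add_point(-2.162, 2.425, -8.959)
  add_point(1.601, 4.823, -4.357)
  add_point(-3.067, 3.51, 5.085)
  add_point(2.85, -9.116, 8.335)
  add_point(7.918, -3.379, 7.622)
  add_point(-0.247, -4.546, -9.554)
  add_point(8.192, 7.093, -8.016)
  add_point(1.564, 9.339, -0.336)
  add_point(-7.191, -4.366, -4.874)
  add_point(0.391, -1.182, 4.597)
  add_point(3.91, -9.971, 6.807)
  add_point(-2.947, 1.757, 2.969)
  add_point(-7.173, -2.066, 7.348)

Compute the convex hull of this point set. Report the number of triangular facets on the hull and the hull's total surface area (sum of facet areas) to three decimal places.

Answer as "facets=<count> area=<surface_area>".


Hull vertices (14/18): indices [0, 1, 2, 3, 5, 7, 8, 9, 10, 11, 12, 13, 15, 17].

Area of each hull facet:
  f1: (p12, p2, p0) → 61.1821
  f2: (p10, p15, p13) → 70.4850
  f3: (p8, p15, p13) → 17.4489
  f4: (p9, p2, p0) → 46.8577
  f5: (p9, p8, p15) → 7.8294
  f6: (p9, p8, p2) → 22.3972
  f7: (p17, p8, p13) → 76.4203
  f8: (p17, p8, p2) → 41.9043
  f9: (p3, p10, p15) → 53.9963
  f10: (p3, p9, p0) → 56.2738
  f11: (p3, p9, p15) → 31.6645
  f12: (p5, p17, p13) → 55.8004
  f13: (p5, p17, p12) → 92.2964
  f14: (p7, p12, p2) → 36.0390
  f15: (p7, p17, p2) → 29.1676
  f16: (p7, p17, p12) → 10.3989
  f17: (p11, p3, p0) → 27.9581
  f18: (p11, p3, p10) → 79.6029
  f19: (p11, p5, p10) → 40.7978
  f20: (p11, p12, p0) → 19.3781
  f21: (p11, p5, p12) → 53.4585
  f22: (p1, p10, p13) → 9.5535
  f23: (p1, p5, p13) → 5.1449
  f24: (p1, p5, p10) → 14.5654
Σ area = 960.621

Euler characteristic 14−36+24 = 2 ✓

facets=24 area=960.621


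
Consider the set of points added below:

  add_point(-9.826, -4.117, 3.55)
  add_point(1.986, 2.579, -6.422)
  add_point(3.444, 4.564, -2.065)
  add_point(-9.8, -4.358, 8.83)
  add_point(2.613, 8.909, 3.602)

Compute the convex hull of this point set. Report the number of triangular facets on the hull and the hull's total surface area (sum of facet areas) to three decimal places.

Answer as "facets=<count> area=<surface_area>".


facets=6 area=303.398

Extreme-point indices: [0, 1, 2, 3, 4] — 5 of 5 on the boundary.

Facet areas (half cross-product norm):
  f1: (p3, p4, p0) → 47.5830
  f2: (p3, p4, p2) → 67.3797
  f3: (p1, p4, p0) → 96.8024
  f4: (p1, p4, p2) → 8.1237
  f5: (p1, p3, p0) → 35.4155
  f6: (p1, p3, p2) → 48.0935
Σ area = 303.398

Euler: V−E+F = 5−9+6 = 2.


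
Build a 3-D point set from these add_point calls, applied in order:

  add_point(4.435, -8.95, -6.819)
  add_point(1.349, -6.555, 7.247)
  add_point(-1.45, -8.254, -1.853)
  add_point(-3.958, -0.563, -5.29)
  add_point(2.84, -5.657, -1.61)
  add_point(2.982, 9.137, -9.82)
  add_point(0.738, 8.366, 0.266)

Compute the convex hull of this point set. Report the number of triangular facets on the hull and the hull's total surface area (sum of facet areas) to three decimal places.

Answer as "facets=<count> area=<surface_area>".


facets=8 area=533.825

Extreme-point indices: [0, 1, 2, 3, 5, 6] — 6 of 7 on the boundary.

Triangle areas on the boundary:
  f1: (p5, p0, p3) → 75.8861
  f2: (p1, p5, p0) → 134.2155
  f3: (p6, p5, p3) → 56.4571
  f4: (p6, p1, p3) → 83.1575
  f5: (p6, p1, p5) → 75.3102
  f6: (p2, p0, p3) → 33.9445
  f7: (p2, p1, p3) → 40.5868
  f8: (p2, p1, p0) → 34.2677
Σ area = 533.825

Euler: V−E+F = 6−12+8 = 2.


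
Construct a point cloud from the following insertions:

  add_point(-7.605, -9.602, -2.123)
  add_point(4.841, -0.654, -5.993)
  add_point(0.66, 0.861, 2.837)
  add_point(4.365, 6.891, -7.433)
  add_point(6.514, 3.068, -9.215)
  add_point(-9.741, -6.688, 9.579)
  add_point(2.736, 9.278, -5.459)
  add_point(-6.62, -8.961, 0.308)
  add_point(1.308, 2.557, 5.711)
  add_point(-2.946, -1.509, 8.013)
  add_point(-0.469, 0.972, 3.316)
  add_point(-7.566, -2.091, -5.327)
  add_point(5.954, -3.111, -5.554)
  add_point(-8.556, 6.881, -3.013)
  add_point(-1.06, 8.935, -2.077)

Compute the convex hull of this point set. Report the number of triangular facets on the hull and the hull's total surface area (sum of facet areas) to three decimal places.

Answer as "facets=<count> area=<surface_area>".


facets=20 area=829.415

Hull vertices (12/15): indices [0, 3, 4, 5, 6, 7, 8, 9, 11, 12, 13, 14].

Area of each hull facet:
  f1: (p13, p0, p5) → 99.2892
  f2: (p8, p6, p4) → 53.5763
  f3: (p3, p6, p4) → 1.8603
  f4: (p3, p13, p4) → 26.9782
  f5: (p3, p13, p6) → 18.7022
  f6: (p11, p0, p4) → 57.7141
  f7: (p11, p13, p4) → 71.2257
  f8: (p11, p13, p0) → 23.4403
  f9: (p12, p0, p4) → 46.6556
  f10: (p12, p8, p4) → 48.2061
  f11: (p14, p13, p6) → 15.1294
  f12: (p14, p8, p6) → 24.4692
  f13: (p14, p8, p13) → 40.0350
  f14: (p7, p0, p5) → 8.6266
  f15: (p7, p12, p5) → 64.0640
  f16: (p7, p12, p0) → 20.3053
  f17: (p9, p12, p5) → 60.5506
  f18: (p9, p12, p8) → 40.9220
  f19: (p9, p13, p5) → 63.9273
  f20: (p9, p8, p13) → 43.7375
Σ area = 829.415

Euler: V−E+F = 12−30+20 = 2.


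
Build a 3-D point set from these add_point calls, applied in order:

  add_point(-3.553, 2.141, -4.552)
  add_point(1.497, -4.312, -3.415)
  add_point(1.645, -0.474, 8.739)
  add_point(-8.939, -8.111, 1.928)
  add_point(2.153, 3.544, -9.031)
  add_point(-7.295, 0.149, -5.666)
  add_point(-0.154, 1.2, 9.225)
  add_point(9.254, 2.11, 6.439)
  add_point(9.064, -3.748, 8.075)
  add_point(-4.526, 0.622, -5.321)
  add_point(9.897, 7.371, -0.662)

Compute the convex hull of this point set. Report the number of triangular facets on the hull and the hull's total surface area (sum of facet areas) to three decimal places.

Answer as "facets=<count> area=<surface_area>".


Hull vertices (10/11): indices [0, 1, 2, 3, 4, 5, 6, 7, 8, 10].

Facet areas (half cross-product norm):
  f1: (p5, p6, p3) → 81.5928
  f2: (p1, p4, p10) → 57.9045
  f3: (p1, p8, p10) → 87.0828
  f4: (p1, p8, p3) → 84.2750
  f5: (p1, p5, p3) → 53.8334
  f6: (p1, p5, p4) → 44.2260
  f7: (p2, p6, p3) → 18.3800
  f8: (p2, p8, p3) → 54.6523
  f9: (p2, p8, p6) → 3.4885
  f10: (p7, p6, p10) → 40.8849
  f11: (p7, p8, p10) → 16.5539
  f12: (p7, p8, p6) → 29.4074
  f13: (p0, p6, p10) → 95.2232
  f14: (p0, p5, p6) → 28.2817
  f15: (p0, p4, p10) → 44.0192
  f16: (p0, p5, p4) → 13.0551
Σ area = 752.861

Euler characteristic 10−24+16 = 2 ✓

facets=16 area=752.861


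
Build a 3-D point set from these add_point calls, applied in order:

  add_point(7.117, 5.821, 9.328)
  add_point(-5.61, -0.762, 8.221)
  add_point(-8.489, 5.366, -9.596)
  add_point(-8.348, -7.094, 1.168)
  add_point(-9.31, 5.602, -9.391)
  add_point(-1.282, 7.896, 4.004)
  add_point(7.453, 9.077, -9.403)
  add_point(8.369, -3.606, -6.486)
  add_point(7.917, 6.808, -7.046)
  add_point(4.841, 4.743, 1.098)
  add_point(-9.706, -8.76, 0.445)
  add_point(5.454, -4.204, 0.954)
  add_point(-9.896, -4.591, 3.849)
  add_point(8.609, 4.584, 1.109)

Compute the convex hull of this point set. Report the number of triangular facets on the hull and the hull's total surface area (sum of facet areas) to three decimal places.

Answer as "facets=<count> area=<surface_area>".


facets=20 area=1105.861

Hull vertices (12/14): indices [0, 1, 2, 4, 5, 6, 7, 8, 10, 11, 12, 13].

Triangle areas on the boundary:
  f1: (p7, p0, p13) → 30.3654
  f2: (p6, p7, p2) → 105.5820
  f3: (p6, p0, p13) → 28.0857
  f4: (p6, p5, p0) → 81.4958
  f5: (p11, p7, p0) → 46.0570
  f6: (p4, p6, p2) → 3.8281
  f7: (p4, p6, p5) → 114.8285
  f8: (p1, p5, p0) → 53.5889
  f9: (p1, p11, p0) → 81.4140
  f10: (p1, p4, p12) → 59.8111
  f11: (p1, p4, p5) → 83.3205
  f12: (p8, p7, p13) → 41.9875
  f13: (p8, p6, p13) → 6.7231
  f14: (p8, p6, p7) → 11.7991
  f15: (p10, p1, p11) → 78.9257
  f16: (p10, p11, p7) → 59.6784
  f17: (p10, p1, p12) → 12.3547
  f18: (p10, p7, p2) → 153.3845
  f19: (p10, p4, p12) → 45.0013
  f20: (p10, p4, p2) → 7.6302
Σ area = 1105.861

Euler characteristic 12−30+20 = 2 ✓


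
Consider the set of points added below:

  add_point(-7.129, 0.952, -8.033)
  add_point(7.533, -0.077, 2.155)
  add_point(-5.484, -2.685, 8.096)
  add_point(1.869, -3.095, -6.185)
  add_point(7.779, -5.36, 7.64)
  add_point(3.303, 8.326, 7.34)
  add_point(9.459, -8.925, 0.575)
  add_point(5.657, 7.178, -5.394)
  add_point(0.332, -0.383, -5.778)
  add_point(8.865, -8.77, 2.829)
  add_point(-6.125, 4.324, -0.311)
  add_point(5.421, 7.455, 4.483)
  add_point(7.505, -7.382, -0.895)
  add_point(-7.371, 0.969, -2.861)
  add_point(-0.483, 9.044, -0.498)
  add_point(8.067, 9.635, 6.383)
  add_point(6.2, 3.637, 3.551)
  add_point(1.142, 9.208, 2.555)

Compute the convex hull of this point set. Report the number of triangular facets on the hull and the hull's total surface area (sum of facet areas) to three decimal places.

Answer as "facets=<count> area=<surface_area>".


facets=22 area=920.751

Extreme-point indices: [0, 2, 3, 4, 5, 6, 7, 9, 10, 13, 14, 15, 17] — 13 of 18 on the boundary.

Triangle areas on the boundary:
  f1: (p7, p15, p6) → 106.0483
  f2: (p10, p2, p13) → 24.0823
  f3: (p4, p15, p6) → 56.7454
  f4: (p0, p2, p13) → 11.3907
  f5: (p0, p2, p6) → 143.6422
  f6: (p0, p10, p13) → 9.3561
  f7: (p5, p10, p2) → 66.8158
  f8: (p5, p4, p15) → 36.2059
  f9: (p5, p4, p2) → 84.8986
  f10: (p9, p2, p6) → 15.9827
  f11: (p9, p4, p6) → 3.5982
  f12: (p9, p4, p2) → 38.4958
  f13: (p3, p7, p6) → 63.0078
  f14: (p3, p0, p6) → 27.1016
  f15: (p3, p0, p7) → 55.0133
  f16: (p14, p0, p7) → 51.7638
  f17: (p14, p0, p10) → 29.5526
  f18: (p14, p7, p15) → 43.4653
  f19: (p17, p5, p10) → 21.0668
  f20: (p17, p14, p10) → 11.8458
  f21: (p17, p5, p15) → 13.2005
  f22: (p17, p14, p15) → 7.4717
Σ area = 920.751

Euler: V−E+F = 13−33+22 = 2.


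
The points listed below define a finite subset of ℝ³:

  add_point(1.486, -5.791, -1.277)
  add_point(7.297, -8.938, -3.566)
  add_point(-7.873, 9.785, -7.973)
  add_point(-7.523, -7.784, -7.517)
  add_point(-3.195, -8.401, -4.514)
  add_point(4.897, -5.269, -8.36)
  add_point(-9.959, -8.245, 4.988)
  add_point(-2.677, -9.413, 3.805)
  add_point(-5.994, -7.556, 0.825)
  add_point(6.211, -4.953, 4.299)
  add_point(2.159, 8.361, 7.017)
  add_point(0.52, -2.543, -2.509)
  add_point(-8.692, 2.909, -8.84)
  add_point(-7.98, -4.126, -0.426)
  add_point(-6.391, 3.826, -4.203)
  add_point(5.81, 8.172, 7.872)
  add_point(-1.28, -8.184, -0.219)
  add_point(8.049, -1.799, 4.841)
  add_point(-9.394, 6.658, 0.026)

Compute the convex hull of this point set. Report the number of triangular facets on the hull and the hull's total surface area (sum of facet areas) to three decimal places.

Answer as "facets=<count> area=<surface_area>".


Extreme-point indices: [1, 2, 3, 4, 5, 6, 7, 9, 10, 12, 15, 17, 18] — 13 of 19 on the boundary.

Triangle areas on the boundary:
  f1: (p5, p15, p17) → 66.5839
  f2: (p5, p15, p2) → 183.4909
  f3: (p1, p5, p17) → 35.0157
  f4: (p3, p1, p5) → 40.4155
  f5: (p10, p15, p2) → 23.1487
  f6: (p10, p18, p2) → 57.0135
  f7: (p10, p15, p6) → 32.3269
  f8: (p10, p18, p6) → 106.9526
  f9: (p7, p3, p6) → 44.8433
  f10: (p12, p5, p2) → 50.6578
  f11: (p12, p3, p5) → 68.4890
  f12: (p12, p18, p2) → 29.3896
  f13: (p12, p18, p6) → 75.6321
  f14: (p12, p3, p6) → 68.4514
  f15: (p9, p1, p17) → 14.6180
  f16: (p9, p7, p1) → 43.8154
  f17: (p9, p7, p6) → 22.6832
  f18: (p9, p15, p6) → 111.0666
  f19: (p9, p15, p17) → 13.3029
  f20: (p4, p3, p1) → 13.8680
  f21: (p4, p7, p1) → 43.7380
  f22: (p4, p7, p3) → 17.3753
Σ area = 1162.878

Euler characteristic 13−33+22 = 2 ✓

facets=22 area=1162.878


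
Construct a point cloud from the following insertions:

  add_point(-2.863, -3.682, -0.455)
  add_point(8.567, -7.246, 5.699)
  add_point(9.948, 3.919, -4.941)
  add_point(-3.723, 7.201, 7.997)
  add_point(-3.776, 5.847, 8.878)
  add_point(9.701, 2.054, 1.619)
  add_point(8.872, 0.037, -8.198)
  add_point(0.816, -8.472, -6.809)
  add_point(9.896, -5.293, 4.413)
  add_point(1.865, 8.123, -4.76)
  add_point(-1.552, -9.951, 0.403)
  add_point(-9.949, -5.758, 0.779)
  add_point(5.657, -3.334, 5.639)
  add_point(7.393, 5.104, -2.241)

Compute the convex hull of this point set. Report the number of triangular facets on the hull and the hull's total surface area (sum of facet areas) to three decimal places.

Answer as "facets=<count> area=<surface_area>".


Points on the hull: [1, 2, 3, 4, 5, 6, 7, 8, 9, 10, 11, 13] (12 of 14).

Facet areas (half cross-product norm):
  f1: (p1, p4, p11) → 131.6128
  f2: (p1, p10, p11) → 41.9019
  f3: (p1, p8, p4) → 24.4417
  f4: (p5, p8, p2) → 21.5429
  f5: (p5, p8, p4) → 61.7892
  f6: (p7, p10, p11) → 35.3843
  f7: (p7, p9, p11) → 109.9175
  f8: (p7, p1, p10) → 45.0953
  f9: (p3, p5, p4) → 12.7063
  f10: (p3, p4, p11) → 11.6555
  f11: (p3, p9, p11) → 109.9573
  f12: (p6, p9, p2) → 23.2435
  f13: (p6, p7, p9) → 66.1960
  f14: (p6, p8, p2) → 33.8999
  f15: (p6, p1, p8) → 13.4650
  f16: (p6, p7, p1) → 82.5780
  f17: (p13, p5, p2) → 10.5909
  f18: (p13, p3, p5) → 41.2855
  f19: (p13, p9, p2) → 12.0591
  f20: (p13, p3, p9) → 47.2995
Σ area = 936.622

Euler: V−E+F = 12−30+20 = 2.

facets=20 area=936.622


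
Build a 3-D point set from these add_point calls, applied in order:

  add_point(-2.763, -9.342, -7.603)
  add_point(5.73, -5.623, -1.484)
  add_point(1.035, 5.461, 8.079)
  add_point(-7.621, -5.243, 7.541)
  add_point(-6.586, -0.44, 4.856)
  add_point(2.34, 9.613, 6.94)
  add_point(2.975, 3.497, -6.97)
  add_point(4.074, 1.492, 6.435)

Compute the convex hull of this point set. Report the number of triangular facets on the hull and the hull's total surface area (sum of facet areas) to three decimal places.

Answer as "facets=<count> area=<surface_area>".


facets=12 area=656.694

8 of the 8 inputs are extreme points: [0, 1, 2, 3, 4, 5, 6, 7].

Per-facet area ½‖(b−a)×(c−a)‖:
  f1: (p0, p1, p3) → 84.9190
  f2: (p7, p1, p3) → 72.2695
  f3: (p7, p5, p1) → 31.0407
  f4: (p4, p5, p3) → 27.8641
  f5: (p4, p0, p3) → 44.1025
  f6: (p2, p5, p3) → 14.1630
  f7: (p2, p7, p3) → 35.2293
  f8: (p2, p7, p5) → 10.5739
  f9: (p6, p4, p5) → 94.3616
  f10: (p6, p4, p0) → 99.1361
  f11: (p6, p5, p1) → 83.0691
  f12: (p6, p0, p1) → 59.9654
Σ area = 656.694

Euler characteristic 8−18+12 = 2 ✓


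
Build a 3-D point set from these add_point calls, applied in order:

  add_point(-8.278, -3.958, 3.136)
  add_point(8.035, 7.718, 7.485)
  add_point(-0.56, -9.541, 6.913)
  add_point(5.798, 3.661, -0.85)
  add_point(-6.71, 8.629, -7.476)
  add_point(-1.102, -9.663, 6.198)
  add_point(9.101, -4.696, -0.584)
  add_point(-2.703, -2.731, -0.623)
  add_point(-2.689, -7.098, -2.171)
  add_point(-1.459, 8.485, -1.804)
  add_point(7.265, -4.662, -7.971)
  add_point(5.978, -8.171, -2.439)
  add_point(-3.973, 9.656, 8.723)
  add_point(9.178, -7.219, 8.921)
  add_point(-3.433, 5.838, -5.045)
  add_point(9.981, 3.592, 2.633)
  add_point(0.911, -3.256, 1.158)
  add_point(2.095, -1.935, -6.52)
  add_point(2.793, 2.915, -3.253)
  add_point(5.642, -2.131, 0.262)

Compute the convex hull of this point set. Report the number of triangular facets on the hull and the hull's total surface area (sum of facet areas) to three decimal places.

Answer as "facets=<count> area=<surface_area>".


facets=22 area=1161.494

Points on the hull: [0, 1, 2, 4, 5, 6, 8, 9, 10, 11, 12, 13, 15] (13 of 20).

Per-facet area ½‖(b−a)×(c−a)‖:
  f1: (p4, p12, p0) → 112.0042
  f2: (p1, p13, p15) → 41.2583
  f3: (p1, p13, p12) → 89.6971
  f4: (p1, p4, p15) → 67.0750
  f5: (p10, p4, p15) → 126.5166
  f6: (p9, p4, p12) → 35.1262
  f7: (p9, p1, p12) → 62.5409
  f8: (p9, p1, p4) → 3.2363
  f9: (p2, p13, p12) → 99.6886
  f10: (p2, p12, p0) → 77.8060
  f11: (p2, p5, p0) → 3.4503
  f12: (p6, p13, p15) → 43.6595
  f13: (p6, p10, p15) → 31.6012
  f14: (p11, p2, p13) → 53.5239
  f15: (p11, p2, p5) → 4.9858
  f16: (p11, p6, p13) → 24.2956
  f17: (p11, p6, p10) → 16.5145
  f18: (p8, p4, p0) → 67.6203
  f19: (p8, p10, p4) → 99.4923
  f20: (p8, p11, p10) → 28.8269
  f21: (p8, p5, p0) → 34.3709
  f22: (p8, p11, p5) → 38.2032
Σ area = 1161.494

Check V−E+F: 13 − 33 + 22 = 2.


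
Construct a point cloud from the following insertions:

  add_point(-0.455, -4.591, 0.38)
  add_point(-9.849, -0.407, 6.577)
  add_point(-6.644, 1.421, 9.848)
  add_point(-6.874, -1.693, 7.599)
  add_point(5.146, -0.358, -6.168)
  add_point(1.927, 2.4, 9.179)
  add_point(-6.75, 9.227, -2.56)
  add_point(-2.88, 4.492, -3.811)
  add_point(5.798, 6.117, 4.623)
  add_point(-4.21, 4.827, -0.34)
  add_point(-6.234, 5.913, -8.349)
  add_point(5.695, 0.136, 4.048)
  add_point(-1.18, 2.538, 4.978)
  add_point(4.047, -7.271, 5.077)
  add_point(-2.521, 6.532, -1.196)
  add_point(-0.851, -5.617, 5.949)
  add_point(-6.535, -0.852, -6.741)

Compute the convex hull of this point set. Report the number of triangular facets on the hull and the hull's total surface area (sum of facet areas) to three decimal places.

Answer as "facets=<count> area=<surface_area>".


facets=20 area=792.995

Extreme-point indices: [1, 2, 3, 4, 5, 6, 8, 10, 11, 13, 15, 16] — 12 of 17 on the boundary.

Area of each hull facet:
  f1: (p4, p10, p8) → 82.8731
  f2: (p6, p10, p1) → 44.1928
  f3: (p6, p10, p8) → 47.8934
  f4: (p16, p10, p1) → 46.7899
  f5: (p16, p4, p13) → 77.3680
  f6: (p16, p4, p10) → 40.6267
  f7: (p11, p4, p8) → 30.4541
  f8: (p11, p4, p13) → 39.1040
  f9: (p11, p5, p8) → 18.6366
  f10: (p11, p5, p13) → 25.7342
  f11: (p2, p5, p8) → 23.0275
  f12: (p2, p6, p8) → 91.9781
  f13: (p2, p6, p1) → 33.5945
  f14: (p2, p3, p1) → 6.5186
  f15: (p2, p5, p13) → 46.0095
  f16: (p15, p2, p13) → 14.2909
  f17: (p15, p2, p3) → 12.1855
  f18: (p15, p3, p1) → 6.6229
  f19: (p15, p16, p1) → 68.5889
  f20: (p15, p16, p13) → 36.5052
Σ area = 792.995

Check V−E+F: 12 − 30 + 20 = 2.


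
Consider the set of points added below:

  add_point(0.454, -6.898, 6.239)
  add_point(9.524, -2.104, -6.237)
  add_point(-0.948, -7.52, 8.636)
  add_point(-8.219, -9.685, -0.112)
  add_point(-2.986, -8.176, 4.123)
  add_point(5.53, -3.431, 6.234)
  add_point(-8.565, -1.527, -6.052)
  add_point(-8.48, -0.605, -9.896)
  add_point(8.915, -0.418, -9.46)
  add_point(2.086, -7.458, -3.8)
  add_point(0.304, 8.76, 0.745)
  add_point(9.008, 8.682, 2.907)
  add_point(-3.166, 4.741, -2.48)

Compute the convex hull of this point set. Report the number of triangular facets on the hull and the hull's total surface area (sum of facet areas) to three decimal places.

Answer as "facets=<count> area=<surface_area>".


facets=16 area=950.118

Points on the hull: [1, 2, 3, 5, 6, 7, 8, 9, 10, 11] (10 of 13).

Facet areas (half cross-product norm):
  f1: (p11, p2, p10) → 81.2394
  f2: (p7, p10, p6) → 28.9565
  f3: (p5, p11, p1) → 77.9833
  f4: (p5, p11, p2) → 33.6964
  f5: (p3, p7, p6) → 12.9837
  f6: (p3, p10, p6) → 73.9609
  f7: (p3, p2, p10) → 104.2676
  f8: (p8, p11, p1) → 25.5089
  f9: (p8, p11, p10) → 67.5359
  f10: (p8, p7, p10) → 121.3143
  f11: (p9, p3, p7) → 69.5732
  f12: (p9, p8, p7) → 79.0431
  f13: (p9, p8, p1) → 16.3598
  f14: (p9, p3, p2) → 60.1505
  f15: (p9, p5, p1) → 52.5896
  f16: (p9, p5, p2) → 44.9546
Σ area = 950.118

Euler characteristic 10−24+16 = 2 ✓


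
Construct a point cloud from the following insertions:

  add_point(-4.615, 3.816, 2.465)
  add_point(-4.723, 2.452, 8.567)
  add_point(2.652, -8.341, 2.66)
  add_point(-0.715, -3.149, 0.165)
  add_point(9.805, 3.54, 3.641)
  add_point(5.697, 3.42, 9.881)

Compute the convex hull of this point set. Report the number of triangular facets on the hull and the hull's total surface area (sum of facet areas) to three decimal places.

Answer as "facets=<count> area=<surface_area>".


facets=8 area=357.181

Points on the hull: [0, 1, 2, 3, 4, 5] (6 of 6).

Triangle areas on the boundary:
  f1: (p5, p2, p1) → 69.7346
  f2: (p5, p2, p4) → 50.4509
  f3: (p5, p0, p1) → 32.8602
  f4: (p5, p0, p4) → 47.4341
  f5: (p3, p2, p1) → 34.5955
  f6: (p3, p0, p1) → 25.8565
  f7: (p3, p2, p4) → 42.9214
  f8: (p3, p0, p4) → 53.3276
Σ area = 357.181

Euler characteristic 6−12+8 = 2 ✓
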